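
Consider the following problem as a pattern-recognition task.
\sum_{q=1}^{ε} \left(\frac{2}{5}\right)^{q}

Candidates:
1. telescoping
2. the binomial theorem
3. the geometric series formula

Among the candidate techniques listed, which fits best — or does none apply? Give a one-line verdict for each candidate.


Technique: the geometric series formula — consecutive terms stand in a fixed index-free ratio — the geometric sum formula closes it.
- telescoping: writing out consecutive terms as given produces no pairwise cancellation.
- the binomial theorem — the summand does not match any term pattern of an expanded binomial power.
- the geometric series formula: applicable, and directly so.


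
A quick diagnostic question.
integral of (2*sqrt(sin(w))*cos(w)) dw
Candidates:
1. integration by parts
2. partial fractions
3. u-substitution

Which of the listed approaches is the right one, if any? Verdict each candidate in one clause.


Diagnosis: u-substitution — structure check: outer function, inner expression sin(w), inner derivative as a factor — the classic u = sin(w) pattern.
- integration by parts — no split into a nonconstant polynomial times one of the standard kernels — exp, sine, or cosine of a linear argument, or a logarithm — applies here.
- partial fractions: there is no rational-function structure to decompose.
- u-substitution — applicable, and directly so.


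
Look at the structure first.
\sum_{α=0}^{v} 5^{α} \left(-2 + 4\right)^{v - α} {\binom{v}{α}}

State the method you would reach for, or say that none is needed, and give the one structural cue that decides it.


Diagnosis: the binomial theorem — the binomial coefficients weight matched powers of 5 and (-2 + 4), which is exactly the expansion of a binomial power.


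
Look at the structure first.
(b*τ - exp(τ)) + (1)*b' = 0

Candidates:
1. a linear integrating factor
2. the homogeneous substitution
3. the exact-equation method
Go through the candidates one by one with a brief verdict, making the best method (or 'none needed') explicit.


Diagnosis: a linear integrating factor — linear in the unknown with genuine forcing: multiply through by the exponential of the integrated coefficient and the left side closes into one derivative.
- a linear integrating factor — yes — fits the structure here.
- the homogeneous substitution: the ratio substitution does not collapse this equation.
- the exact-equation method — the mixed-partials test fails on this split — it is not an exact differential as presented.


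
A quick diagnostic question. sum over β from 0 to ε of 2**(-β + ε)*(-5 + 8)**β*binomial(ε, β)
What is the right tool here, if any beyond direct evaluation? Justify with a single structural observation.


Verdict: the binomial theorem — the summand is term β of a binomial expansion in (-5 + 8) and 2; the whole sum is a single power.


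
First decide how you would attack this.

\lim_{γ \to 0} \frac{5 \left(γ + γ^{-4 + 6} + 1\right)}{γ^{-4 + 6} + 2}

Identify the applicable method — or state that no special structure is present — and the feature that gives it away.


Best approach: no special technique — no denominator vanishes and nothing blows up at 0: direct substitution is the whole computation.


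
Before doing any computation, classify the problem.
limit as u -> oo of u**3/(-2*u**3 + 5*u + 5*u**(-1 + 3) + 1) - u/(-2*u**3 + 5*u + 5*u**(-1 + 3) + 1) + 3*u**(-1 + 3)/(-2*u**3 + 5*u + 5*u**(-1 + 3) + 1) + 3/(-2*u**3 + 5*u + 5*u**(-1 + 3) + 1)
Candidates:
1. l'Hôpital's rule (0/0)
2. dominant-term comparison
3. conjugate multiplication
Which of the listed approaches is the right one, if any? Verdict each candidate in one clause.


Verdict: dominant-term comparison — at large u only the top-degree terms survive; compare the leading terms and the limit falls out.
- l'Hôpital's rule (0/0): as a single quotient the expression runs to ∞/∞ at the limit point — an at-infinity form of the rule would apply, though the leading-growth comparison is the direct reading.
- dominant-term comparison: yes, a natural case for it.
- conjugate multiplication: there is no infinity-minus-infinity radical difference to rationalize.


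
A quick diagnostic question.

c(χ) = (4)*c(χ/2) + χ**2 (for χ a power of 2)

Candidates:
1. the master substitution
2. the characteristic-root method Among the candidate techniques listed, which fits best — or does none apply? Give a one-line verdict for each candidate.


Method: the master substitution — the argument contracts 2-fold per step: reindex χ exponentially and solve the linear recurrence in the new index.
- the master substitution — yes, a natural case for it.
- the characteristic-root method — the recursion divides its index rather than shifting it — outside the constant-shift family the root method covers.


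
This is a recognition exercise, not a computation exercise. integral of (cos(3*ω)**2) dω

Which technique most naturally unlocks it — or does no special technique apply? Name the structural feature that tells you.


Method: a trigonometric identity — even powers like cos(3*ω)**2 never integrate directly; the half-angle identity lowers the degree first.


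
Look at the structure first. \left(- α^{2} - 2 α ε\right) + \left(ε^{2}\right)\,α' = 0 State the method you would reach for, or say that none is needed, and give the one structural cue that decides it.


Diagnosis: the homogeneous substitution — the slope's numerator and denominator share total degree; set v = α/ε and the equation drops to separable form. This doubles as a Bernoulli equation in the unknown as written; the homogeneous route needs no setup at all.


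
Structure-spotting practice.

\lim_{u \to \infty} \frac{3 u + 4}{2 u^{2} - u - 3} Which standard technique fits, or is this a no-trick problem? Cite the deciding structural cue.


Best approach: dominant-term comparison — divide through by the highest power of u; every lower-order term dies and the dominant terms decide the limit. Viewed as a single quotient this is an ∞/∞ form — an at-infinity application of l'Hôpital's rule would also resolve it; comparing leading growth reads the answer without differentiating.


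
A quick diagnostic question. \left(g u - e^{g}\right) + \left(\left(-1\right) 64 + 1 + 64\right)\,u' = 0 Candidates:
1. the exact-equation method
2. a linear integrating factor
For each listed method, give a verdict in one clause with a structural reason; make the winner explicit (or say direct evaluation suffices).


Verdict: a linear integrating factor — u appears only to the first power with coefficient g — the classic integrating-factor setup.
- the exact-equation method: the mixed partial derivatives differ, so the left side is not a total differential.
- a linear integrating factor — yes — fits the structure here.


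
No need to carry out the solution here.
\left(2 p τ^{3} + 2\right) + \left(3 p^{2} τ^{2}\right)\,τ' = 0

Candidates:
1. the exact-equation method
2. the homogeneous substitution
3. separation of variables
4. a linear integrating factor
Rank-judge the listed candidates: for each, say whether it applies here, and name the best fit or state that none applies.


Verdict: the exact-equation method — check exactness first: here it holds (2 p τ^{3} + 2, 3 p^{2} τ^{2} have matching cross partials), so no integrating factor is needed.
- the exact-equation method: applicable, and directly so.
- the homogeneous substitution — rescaling both variables together changes the slope, so no ratio substitution collapses it.
- separation of variables — the two dependences are entangled, not a clean product of one-variable pieces.
- a linear integrating factor — the unknown enters nonlinearly (through a power, a denominator, or a transcendental function), which the linear integrating-factor recipe cannot absorb as-is — any repair would come from a preliminary substitution, not the factor.


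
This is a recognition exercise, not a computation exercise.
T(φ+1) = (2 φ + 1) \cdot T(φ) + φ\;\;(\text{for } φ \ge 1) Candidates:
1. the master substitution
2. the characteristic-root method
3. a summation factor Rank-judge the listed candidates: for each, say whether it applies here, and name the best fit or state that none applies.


Diagnosis: a summation factor — it is first-order linear but the coefficient 2 φ + 1 depends on the index, so multiply through by a summation factor to telescope it.
- the master substitution — the recursive argument is a shift of the index, not a fixed fraction of it.
- the characteristic-root method: an index-dependent weight blocks the pure exponential ansatz.
- a summation factor — yes, a natural case for it.


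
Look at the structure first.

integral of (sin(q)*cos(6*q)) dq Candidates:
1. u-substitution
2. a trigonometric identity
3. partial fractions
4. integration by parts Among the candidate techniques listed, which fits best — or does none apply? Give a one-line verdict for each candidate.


Best approach: a trigonometric identity — mixed-frequency products such as sin(q)*cos(6*q) are designed for the product-to-sum formula.
- u-substitution: no subexpression of the integrand serves as a whole-integral substitution inner — individual terms may offer their own, but none carries its derivative as a factor of the full integrand; a working change of variable would have to be constructed from outside the expression.
- a trigonometric identity: yes, a natural case for it.
- partial fractions: the expression is not a ratio of polynomials that decomposes further.
- integration by parts — not the natural route: no polynomial-kernel product appears — a recursive parts reduction of the trigonometric product exists, but the identity rewrite is direct.


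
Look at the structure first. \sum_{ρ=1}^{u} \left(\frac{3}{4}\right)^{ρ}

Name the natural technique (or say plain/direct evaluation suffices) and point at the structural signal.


Technique: the geometric series formula — the ratio of consecutive terms is the constant \frac{3}{4}, independent of the index — a geometric sum.


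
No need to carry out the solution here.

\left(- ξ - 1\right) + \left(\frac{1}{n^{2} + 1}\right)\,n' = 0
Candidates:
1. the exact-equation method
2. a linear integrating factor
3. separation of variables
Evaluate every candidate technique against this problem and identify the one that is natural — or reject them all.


Technique: separation of variables — separating collects all n-dependence with the derivative and leaves all ξ-dependence opposite: variables separate.
- the exact-equation method: with no real cross-dependence between the variables, the exact-equation machinery is a detour rather than the natural reading.
- a linear integrating factor: the unknown enters nonlinearly (through a power, a denominator, or a transcendental function), which the linear integrating-factor recipe cannot absorb as-is — any repair would come from a preliminary substitution, not the factor.
- separation of variables: yes, a natural case for it.


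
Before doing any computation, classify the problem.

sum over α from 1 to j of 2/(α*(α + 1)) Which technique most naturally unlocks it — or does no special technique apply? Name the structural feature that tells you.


Diagnosis: telescoping — poles of 2/(α*(α + 1)) differ by an integer, the telltale of a telescoping partial-fraction sum.


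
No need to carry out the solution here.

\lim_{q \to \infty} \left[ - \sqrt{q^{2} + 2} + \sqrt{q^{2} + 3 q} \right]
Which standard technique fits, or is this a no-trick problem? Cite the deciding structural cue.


Verdict: conjugate multiplication — both pieces blow up but their difference is finite; the conjugate trick rationalizes \sqrt{q^{2} + 3 q} - \sqrt{q^{2} + 2}.


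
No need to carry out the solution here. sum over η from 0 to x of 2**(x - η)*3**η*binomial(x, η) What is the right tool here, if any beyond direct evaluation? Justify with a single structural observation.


Method: the binomial theorem — terms weighting binomial(x, η) against matched powers of 3 and 2 reassemble into (3 + 2)^x by the binomial theorem.


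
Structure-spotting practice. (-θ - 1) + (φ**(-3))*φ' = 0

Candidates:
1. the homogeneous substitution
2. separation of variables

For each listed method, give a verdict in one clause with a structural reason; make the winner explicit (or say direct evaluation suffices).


Verdict: separation of variables — solved for the derivative, the right side splits multiplicatively into a function of each variable alone — divide and integrate each side.
- the homogeneous substitution: the slope is not a function of the ratio of the variables alone.
- separation of variables: yes, a natural case for it.


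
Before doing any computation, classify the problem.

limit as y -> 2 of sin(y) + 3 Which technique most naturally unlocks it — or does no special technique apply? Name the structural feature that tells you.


Best approach: no special technique — nothing blocks direct substitution at 2: plug in and finish.


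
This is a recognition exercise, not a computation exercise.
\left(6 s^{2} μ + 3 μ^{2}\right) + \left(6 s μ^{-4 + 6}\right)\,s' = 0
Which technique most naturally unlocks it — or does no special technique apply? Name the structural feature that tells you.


Method: the exact-equation method — equality of cross partials is the green light — assemble the potential function term by term.


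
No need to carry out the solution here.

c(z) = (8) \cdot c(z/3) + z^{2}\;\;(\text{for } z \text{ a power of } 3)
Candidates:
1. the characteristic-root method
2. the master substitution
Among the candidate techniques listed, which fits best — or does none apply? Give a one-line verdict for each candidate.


Diagnosis: the master substitution — the argument contracts 3-fold per step: reindex z exponentially and solve the linear recurrence in the new index.
- the characteristic-root method — a divided-index call is not the fixed-shift linear shape that characteristic roots solve.
- the master substitution: a fit — the right tool for this form.


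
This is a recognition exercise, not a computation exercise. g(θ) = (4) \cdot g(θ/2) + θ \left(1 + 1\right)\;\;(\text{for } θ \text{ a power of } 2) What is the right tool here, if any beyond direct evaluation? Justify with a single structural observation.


Best approach: the master substitution — the argument shrinks by the factor 2, so measure the index on a logarithmic scale and the recursion becomes a shift.


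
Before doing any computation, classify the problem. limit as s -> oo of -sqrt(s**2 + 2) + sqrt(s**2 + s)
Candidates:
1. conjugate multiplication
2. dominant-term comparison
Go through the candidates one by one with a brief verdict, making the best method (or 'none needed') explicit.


Diagnosis: conjugate multiplication — the ∞ − ∞ radical form is the exact trigger for the conjugate maneuver.
- conjugate multiplication — applies; the problem has the shape this method handles.
- dominant-term comparison — no dominant-degree comparison decides it.


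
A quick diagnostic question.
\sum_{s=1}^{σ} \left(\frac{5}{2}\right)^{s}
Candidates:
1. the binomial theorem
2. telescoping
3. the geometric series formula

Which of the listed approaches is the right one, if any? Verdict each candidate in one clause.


Method: the geometric series formula — check a ratio of consecutive terms: it is \frac{5}{2}, independent of the index, so the geometric formula closes the sum.
- the binomial theorem — the summand does not match any term pattern of an expanded binomial power.
- telescoping — the summand is not presented as a shifted difference — a telescoping rewrite may exist, but the displayed structure does not offer one.
- the geometric series formula: applicable, and directly so.


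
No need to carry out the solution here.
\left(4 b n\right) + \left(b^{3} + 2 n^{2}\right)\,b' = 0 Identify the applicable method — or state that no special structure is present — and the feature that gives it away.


Technique: the exact-equation method — checking ∂/∂b of 4 b n against ∂/∂n of b^{3} + 2 n^{2}: they match — the equation is exact as it stands.


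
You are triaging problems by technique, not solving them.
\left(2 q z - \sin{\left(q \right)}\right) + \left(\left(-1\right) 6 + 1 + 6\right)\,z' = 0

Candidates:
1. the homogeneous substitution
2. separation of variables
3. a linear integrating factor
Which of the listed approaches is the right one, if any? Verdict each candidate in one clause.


Best approach: a linear integrating factor — arrange it as z' + 2 q·z = (the forcing term) and the integrating factor does the rest.
- the homogeneous substitution — the slope is not a function of the ratio of the variables alone.
- separation of variables — the two dependences do not factor apart.
- a linear integrating factor — a fit — the right tool for this form.


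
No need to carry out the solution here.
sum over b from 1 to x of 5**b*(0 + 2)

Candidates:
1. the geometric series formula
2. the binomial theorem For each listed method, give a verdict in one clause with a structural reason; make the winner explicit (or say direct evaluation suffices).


Diagnosis: the geometric series formula — the ratio of consecutive terms is the constant 5, independent of the index — a geometric sum.
- the geometric series formula: a fit — the right tool for this form.
- the binomial theorem — the summand does not match any term pattern of an expanded binomial power.


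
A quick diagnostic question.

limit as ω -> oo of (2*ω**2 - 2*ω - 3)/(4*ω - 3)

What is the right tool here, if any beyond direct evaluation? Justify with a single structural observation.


Method: dominant-term comparison — divide through by the highest power of ω; every lower-order term dies and the dominant terms decide the limit. Differentiating the expression as a single quotient would eventually settle it as well; matching dominant growth settles it immediately.


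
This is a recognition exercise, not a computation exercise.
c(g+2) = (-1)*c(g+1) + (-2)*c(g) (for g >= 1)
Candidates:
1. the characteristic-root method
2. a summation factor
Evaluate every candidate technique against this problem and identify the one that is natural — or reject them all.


Verdict: the characteristic-root method — fixed numeric weights on consecutive terms and no forcing term added: the root method in its home territory.
- the characteristic-root method: applies; the problem has the shape this method handles.
- a summation factor — the recurrence reaches back more than one step, outside the first-order family a summation factor normalizes.


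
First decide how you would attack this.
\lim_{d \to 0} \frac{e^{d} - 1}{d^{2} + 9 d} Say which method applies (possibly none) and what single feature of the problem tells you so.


Verdict: l'Hôpital's rule (0/0) — numerator and denominator both vanish at 0 — a genuine 0/0 form, which is exactly when l'Hôpital applies. A first-order expansion at the point is an equally standard path; the rule packages it.


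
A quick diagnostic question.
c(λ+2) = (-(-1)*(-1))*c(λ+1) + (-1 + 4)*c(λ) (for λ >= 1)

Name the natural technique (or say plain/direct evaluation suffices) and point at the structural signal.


Best approach: the characteristic-root method — try a geometric ansatz r^λ: constant coefficients turn the recurrence into one polynomial equation in r.


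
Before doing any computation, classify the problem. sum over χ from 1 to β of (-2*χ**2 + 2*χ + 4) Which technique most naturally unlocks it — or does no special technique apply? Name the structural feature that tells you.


Best approach: no special technique — Faulhaber territory: sum each constant-multiple power of χ with its closed-form formula, no trick required.


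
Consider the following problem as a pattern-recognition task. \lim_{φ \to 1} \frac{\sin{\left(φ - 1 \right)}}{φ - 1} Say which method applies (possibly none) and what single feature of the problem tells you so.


Verdict: l'Hôpital's rule (0/0) — the 0/0 form at 1 is the signature situation for l'Hôpital's rule. A local series expansion at the point resolves it as well; the rule is the packaged version of that step.


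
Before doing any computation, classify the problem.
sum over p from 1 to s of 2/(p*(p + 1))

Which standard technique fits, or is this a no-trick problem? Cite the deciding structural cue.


Method: telescoping — integer-spaced poles in 2/(p*(p + 1)) are the telescoping signature in disguise.


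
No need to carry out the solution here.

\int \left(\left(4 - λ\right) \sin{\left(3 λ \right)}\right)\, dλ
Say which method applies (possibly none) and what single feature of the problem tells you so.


Best approach: integration by parts — a polynomial factor 4 - λ multiplies \sin{\left(3 λ \right)}; differentiating 4 - λ lowers its degree while \sin{\left(3 λ \right)} integrates cleanly, so parts wins.


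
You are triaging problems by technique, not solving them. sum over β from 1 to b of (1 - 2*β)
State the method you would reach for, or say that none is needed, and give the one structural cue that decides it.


Technique: no special technique — every summand is a constant multiple of a power of β — apply the standard power-sum identities one degree at a time.


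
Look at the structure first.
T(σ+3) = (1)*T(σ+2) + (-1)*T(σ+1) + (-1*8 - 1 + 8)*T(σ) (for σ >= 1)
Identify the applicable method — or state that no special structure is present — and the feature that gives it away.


Diagnosis: the characteristic-root method — fixed numeric weights on consecutive terms and no forcing term added: the root method in its home territory.


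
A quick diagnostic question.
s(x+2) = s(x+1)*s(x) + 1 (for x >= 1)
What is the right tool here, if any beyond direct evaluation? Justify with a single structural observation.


Method: no special technique — the recurrence is nonlinear in the sequence values; study it directly, no linear machinery applies.


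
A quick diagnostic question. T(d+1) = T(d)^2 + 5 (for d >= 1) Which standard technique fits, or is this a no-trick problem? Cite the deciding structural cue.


Method: no special technique — each new value is a nonlinear function of earlier ones — scaling arguments and superposition both fail.


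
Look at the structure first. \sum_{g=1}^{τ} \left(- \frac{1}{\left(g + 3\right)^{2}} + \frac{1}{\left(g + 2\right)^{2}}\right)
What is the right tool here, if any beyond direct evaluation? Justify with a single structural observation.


Method: telescoping — the summand is built as \frac{1}{\left(g + 2\right)^{2}} minus its own successor — adjacent terms annihilate down the line.


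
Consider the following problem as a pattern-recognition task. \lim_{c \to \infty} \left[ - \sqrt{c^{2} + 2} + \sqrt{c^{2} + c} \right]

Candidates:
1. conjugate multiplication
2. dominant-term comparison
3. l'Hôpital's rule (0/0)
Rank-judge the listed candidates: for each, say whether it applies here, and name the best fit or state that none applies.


Technique: conjugate multiplication — two divergent pieces with a minus sign between them and a radical in the mix: rationalize \sqrt{c^{2} + c} - \sqrt{c^{2} + 2} before any limit law applies.
- conjugate multiplication: yes — fits the structure here.
- dominant-term comparison: this limit is not decided by comparing polynomial growth at infinity.
- l'Hôpital's rule (0/0) — the expression is a difference driving to ∞ − ∞, not a 0/0 quotient — there is no ratio for the rule to differentiate.


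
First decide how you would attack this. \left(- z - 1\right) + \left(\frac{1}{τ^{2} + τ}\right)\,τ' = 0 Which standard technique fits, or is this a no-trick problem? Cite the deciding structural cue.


Best approach: separation of variables — solved for the derivative, the right side splits multiplicatively into a function of each variable alone — divide and integrate each side. Rearranged, this also fits the Bernoulli template directly; separation reads the product structure as given.


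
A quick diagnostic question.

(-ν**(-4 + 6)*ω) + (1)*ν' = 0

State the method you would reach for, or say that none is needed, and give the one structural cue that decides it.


Diagnosis: separation of variables — all dependence on the two variables factors apart, the defining separable shape.


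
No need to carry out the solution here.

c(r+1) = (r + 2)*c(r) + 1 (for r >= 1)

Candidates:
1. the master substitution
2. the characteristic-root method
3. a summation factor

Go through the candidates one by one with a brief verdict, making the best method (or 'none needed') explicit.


Method: a summation factor — one step of memory with a weight r + 2 that changes as the index grows — the summation-factor construction is built for this.
- the master substitution — with no divided-index recursive call, reindexing by powers of a base buys nothing.
- the characteristic-root method: an index-dependent weight blocks the pure exponential ansatz.
- a summation factor — yes — fits the structure here.


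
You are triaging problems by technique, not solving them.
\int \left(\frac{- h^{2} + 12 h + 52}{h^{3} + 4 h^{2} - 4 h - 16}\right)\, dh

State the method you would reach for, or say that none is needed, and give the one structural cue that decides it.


Best approach: partial fractions — h^{3} + 4 h^{2} - 4 h - 16 splits into linear pieces, so the quotient is a sum of simple fractions — decompose before integrating.


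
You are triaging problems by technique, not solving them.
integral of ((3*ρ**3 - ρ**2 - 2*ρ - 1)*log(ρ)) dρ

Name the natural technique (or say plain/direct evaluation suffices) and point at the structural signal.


Technique: integration by parts — the logarithm log(ρ) has no power-rule antiderivative to read off directly, but its derivative is algebraic — so differentiate log(ρ) and integrate the polynomial factor 3*ρ**3 - ρ**2 - 2*ρ - 1.


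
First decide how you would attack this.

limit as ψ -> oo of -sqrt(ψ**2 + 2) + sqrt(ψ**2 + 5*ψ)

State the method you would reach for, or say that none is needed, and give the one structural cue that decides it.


Verdict: conjugate multiplication — two divergent pieces with a minus sign between them and a radical in the mix: rationalize sqrt(ψ**2 + 5*ψ) - sqrt(ψ**2 + 2) before any limit law applies.


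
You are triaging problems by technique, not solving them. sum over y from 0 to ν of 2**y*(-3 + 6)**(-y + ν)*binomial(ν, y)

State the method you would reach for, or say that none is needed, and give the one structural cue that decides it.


Verdict: the binomial theorem — the binomial coefficients weight matched powers of 2 and (-3 + 6), which is exactly the expansion of a binomial power.


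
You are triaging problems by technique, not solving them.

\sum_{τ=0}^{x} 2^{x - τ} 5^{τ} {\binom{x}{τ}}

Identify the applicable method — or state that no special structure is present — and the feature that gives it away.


Diagnosis: the binomial theorem — binomial coefficients against complementary powers of 5 and 2: recognize the binomial expansion and resum.


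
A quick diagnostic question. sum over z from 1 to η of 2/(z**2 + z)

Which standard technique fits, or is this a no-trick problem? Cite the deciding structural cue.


Method: telescoping — one partial-fraction pass turns 2/(z**2 + z) into a shifted difference, and shifted differences telescope.


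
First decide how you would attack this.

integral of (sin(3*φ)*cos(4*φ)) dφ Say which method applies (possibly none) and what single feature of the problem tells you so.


Best approach: a trigonometric identity — distinct frequencies under one product (sin(3*φ)*cos(4*φ)): the product-to-sum identity is the systematic route to an integrable form.


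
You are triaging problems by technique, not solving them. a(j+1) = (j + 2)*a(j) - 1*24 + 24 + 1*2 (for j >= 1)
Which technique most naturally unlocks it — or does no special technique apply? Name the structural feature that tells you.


Best approach: a summation factor — with the index-dependent coefficient j + 2, dividing by the cumulative product turns the left side into a pure difference.


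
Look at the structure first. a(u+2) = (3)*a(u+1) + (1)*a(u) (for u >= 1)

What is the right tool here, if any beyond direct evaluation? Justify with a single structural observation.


Best approach: the characteristic-root method — no index-dependence in the weights and nothing inhomogeneous: classic characteristic-equation setup.


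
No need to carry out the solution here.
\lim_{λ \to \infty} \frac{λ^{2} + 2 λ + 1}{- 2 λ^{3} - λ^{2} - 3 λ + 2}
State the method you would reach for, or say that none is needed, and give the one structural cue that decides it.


Diagnosis: dominant-term comparison — growth-rate triage: the leading powers of λ decide the limit, everything else is noise. Viewed as a single quotient this is an ∞/∞ form — an at-infinity application of l'Hôpital's rule would also resolve it; comparing leading growth reads the answer without differentiating.


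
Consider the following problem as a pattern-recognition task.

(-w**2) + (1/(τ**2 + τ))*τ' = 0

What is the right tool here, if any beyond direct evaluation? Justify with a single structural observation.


Diagnosis: separation of variables — all dependence on the two variables factors apart, the defining separable shape. This doubles as a Bernoulli equation in the unknown as written; dividing and integrating works on it directly.


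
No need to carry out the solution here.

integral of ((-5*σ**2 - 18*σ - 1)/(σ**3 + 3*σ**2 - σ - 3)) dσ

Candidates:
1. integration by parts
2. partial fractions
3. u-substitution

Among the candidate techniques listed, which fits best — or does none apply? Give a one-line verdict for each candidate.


Technique: partial fractions — break σ**3 + 3*σ**2 - σ - 3 into its roots and the integral splits into logarithm-sized bites.
- integration by parts — no split into a nonconstant polynomial times one of the standard kernels — exp, sine, or cosine of a linear argument, or a logarithm — applies here.
- partial fractions: applies; the problem has the shape this method handles.
- u-substitution — no subexpression of the integrand serves as a whole-integral substitution inner — individual terms may offer their own, but none carries its derivative as a factor of the full integrand; a working change of variable would have to be constructed from outside the expression.


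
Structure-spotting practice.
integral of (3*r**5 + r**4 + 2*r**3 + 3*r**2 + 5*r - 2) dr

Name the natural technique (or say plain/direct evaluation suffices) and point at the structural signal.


Technique: no special technique — scan for structure and find none: constant multiples of powers of r, integrate directly.


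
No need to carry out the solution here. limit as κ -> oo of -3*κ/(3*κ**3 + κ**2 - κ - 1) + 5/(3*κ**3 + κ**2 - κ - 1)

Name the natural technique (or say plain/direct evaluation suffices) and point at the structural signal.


Technique: dominant-term comparison — growth-rate triage: the leading powers of κ decide the limit, everything else is noise. Differentiating the expression as a single quotient would eventually settle it as well; matching dominant growth settles it immediately.


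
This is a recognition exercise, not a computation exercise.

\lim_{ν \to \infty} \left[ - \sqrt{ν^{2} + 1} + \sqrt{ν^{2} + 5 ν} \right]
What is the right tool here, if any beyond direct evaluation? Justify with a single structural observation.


Method: conjugate multiplication — the ∞ − ∞ radical form is the exact trigger for the conjugate maneuver.


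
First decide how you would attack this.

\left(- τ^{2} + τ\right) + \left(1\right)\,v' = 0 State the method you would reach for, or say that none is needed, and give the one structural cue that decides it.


Diagnosis: no special technique — the slope is a function of τ alone, so integrate both sides directly.


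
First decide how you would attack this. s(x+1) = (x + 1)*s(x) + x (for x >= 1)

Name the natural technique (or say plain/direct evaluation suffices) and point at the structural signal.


Best approach: a summation factor — first-order linear but the coefficient x + 1 moves with the index — divide by the cumulative product and telescope.


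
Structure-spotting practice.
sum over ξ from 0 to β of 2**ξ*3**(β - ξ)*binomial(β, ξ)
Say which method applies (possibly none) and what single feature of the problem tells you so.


Best approach: the binomial theorem — binomial coefficients against complementary powers of 2 and 3: recognize the binomial expansion and resum.


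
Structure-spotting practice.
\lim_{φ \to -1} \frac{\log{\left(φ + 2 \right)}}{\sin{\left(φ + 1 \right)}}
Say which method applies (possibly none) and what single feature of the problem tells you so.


Diagnosis: l'Hôpital's rule (0/0) — plug in -1: top and bottom both hit zero, so differentiate each and retry. Expanding numerator and denominator to first order gives the same value — the rule automates exactly that.


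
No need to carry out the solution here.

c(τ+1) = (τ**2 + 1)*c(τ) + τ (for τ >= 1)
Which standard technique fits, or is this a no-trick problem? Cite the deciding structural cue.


Technique: a summation factor — an index-dependent multiplier τ**2 + 1 rules out characteristic roots; a summation factor converts it to a pure difference.


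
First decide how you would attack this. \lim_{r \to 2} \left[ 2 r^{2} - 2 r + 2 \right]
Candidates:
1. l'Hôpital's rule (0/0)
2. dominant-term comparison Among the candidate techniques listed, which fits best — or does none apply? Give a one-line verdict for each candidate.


Verdict: no special technique — the function is continuous at 2; evaluation is itself the limit, no machinery required.
- l'Hôpital's rule (0/0) — substituting the point gives a finite value outright — there is no indeterminate clash to repair.
- dominant-term comparison — leading-power comparison does not apply to this form.


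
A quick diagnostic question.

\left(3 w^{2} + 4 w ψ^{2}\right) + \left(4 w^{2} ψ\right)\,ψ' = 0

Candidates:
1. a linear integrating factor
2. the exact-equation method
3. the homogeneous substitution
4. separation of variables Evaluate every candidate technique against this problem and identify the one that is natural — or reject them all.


Best approach: the exact-equation method — check exactness first: here it holds (3 w^{2} + 4 w ψ^{2}, 4 w^{2} ψ have matching cross partials), so no integrating factor is needed.
- a linear integrating factor: a nonlinear term in the unknown puts this outside the integrating-factor template.
- the exact-equation method — applicable, and directly so.
- the homogeneous substitution: the slope is not a function of the ratio of the variables alone.
- separation of variables — no division isolates the independent variable from the unknown.


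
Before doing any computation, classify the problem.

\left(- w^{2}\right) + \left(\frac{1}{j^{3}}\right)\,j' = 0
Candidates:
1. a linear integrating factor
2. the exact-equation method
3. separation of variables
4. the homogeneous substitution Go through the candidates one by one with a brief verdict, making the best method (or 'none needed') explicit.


Verdict: separation of variables — separating collects all j-dependence with the derivative and leaves all w-dependence opposite: variables separate.
- a linear integrating factor: a nonlinear term in the unknown puts this outside the integrating-factor template.
- the exact-equation method: with no real cross-dependence between the variables, the exact-equation machinery is a detour rather than the natural reading.
- separation of variables — a fit — the right tool for this form.
- the homogeneous substitution: the slope changes under joint rescaling, failing the degree-zero test.


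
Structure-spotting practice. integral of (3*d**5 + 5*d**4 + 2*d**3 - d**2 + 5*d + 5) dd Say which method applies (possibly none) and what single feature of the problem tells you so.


Verdict: no special technique — nothing composite, nothing rational, nothing trigonometric — each constant-multiple power of d integrates by the power rule alone.


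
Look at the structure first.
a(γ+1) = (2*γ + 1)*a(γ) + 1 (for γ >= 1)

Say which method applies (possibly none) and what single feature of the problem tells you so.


Method: a summation factor — first-order linear but the coefficient 2*γ + 1 moves with the index — divide by the cumulative product and telescope.


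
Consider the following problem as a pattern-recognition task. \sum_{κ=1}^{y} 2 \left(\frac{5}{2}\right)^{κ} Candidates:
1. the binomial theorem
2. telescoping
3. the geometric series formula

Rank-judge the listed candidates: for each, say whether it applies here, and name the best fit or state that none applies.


Diagnosis: the geometric series formula — the ratio of consecutive terms is the constant \frac{5}{2}, independent of the index — a geometric sum.
- the binomial theorem: no binomial coefficients pair with matched powers.
- telescoping: as presented, consecutive terms share no shifted copy to cancel against — no rewrite is on display to change that.
- the geometric series formula — a fit — the right tool for this form.


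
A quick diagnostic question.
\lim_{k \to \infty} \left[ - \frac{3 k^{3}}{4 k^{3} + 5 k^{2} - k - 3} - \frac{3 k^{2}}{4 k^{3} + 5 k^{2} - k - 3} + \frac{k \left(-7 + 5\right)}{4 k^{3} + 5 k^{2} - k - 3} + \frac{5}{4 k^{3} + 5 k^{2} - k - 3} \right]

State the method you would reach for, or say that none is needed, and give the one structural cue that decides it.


Best approach: dominant-term comparison — as k grows, only the highest-degree terms matter — compare leading terms and read the limit off. Viewed as a single quotient this is an ∞/∞ form — an at-infinity application of l'Hôpital's rule would also resolve it; comparing leading growth reads the answer without differentiating.


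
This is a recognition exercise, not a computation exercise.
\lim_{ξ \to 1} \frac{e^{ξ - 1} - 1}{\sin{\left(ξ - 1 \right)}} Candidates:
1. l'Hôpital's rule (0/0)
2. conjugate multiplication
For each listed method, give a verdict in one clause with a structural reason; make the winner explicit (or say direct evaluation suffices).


Technique: l'Hôpital's rule (0/0) — substituting 1 gives 0 over 0; differentiate top and bottom once and re-evaluate. A first-order expansion at the point is an equally standard path; the rule packages it.
- l'Hôpital's rule (0/0) — yes, a natural case for it.
- conjugate multiplication — no difference of divergent radicals appears, so rationalizing has nothing to cancel.


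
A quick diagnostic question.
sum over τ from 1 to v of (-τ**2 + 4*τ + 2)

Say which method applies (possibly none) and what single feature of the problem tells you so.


Technique: no special technique — constant-multiple powers of τ with no cancellation partners and no common ratio — use the standard power-sum formulas.


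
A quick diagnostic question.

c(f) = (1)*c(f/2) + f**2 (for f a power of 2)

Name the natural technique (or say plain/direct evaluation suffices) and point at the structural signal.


Best approach: the master substitution — the argument f/2 divides the index by 2; the standard f = 2^m substitution converts it to a constant-shift recurrence.


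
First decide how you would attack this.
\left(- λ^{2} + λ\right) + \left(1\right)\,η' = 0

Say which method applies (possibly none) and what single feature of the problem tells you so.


Best approach: no special technique — solved for the derivative, no η appears — this is antidifferentiation in λ wearing ODE clothing.
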